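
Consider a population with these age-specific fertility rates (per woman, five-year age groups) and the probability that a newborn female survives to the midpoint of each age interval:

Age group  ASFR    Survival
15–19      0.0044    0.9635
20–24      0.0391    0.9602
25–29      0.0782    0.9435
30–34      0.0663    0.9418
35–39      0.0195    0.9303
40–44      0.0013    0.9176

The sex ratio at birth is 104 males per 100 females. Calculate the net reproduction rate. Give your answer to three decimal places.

0.484

Proportion female at birth = 100 / (100 + 104) = 0.49020.
Per-age-group product (5 × ASFR × survival probability):
  15–19: 5 × 0.0044 × 0.9635 = 0.02120
  20–24: 5 × 0.0391 × 0.9602 = 0.18772
  25–29: 5 × 0.0782 × 0.9435 = 0.36891
  30–34: 5 × 0.0663 × 0.9418 = 0.31221
  35–39: 5 × 0.0195 × 0.9303 = 0.09070
  40–44: 5 × 0.0013 × 0.9176 = 0.00596
Sum = 0.98670
NRR = 0.49020 × 0.98670 = 0.48368
With NRR below 1 the population is below replacement fertility.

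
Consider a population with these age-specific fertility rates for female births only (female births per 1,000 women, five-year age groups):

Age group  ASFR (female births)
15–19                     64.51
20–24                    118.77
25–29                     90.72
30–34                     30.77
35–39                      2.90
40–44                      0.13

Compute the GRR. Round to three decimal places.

Sum of female ASFRs = 64.51 + 118.77 + 90.72 + 30.77 + 2.90 + 0.13 = 307.80
GRR = 5 × 307.80 / 1000 = 1.539

1.539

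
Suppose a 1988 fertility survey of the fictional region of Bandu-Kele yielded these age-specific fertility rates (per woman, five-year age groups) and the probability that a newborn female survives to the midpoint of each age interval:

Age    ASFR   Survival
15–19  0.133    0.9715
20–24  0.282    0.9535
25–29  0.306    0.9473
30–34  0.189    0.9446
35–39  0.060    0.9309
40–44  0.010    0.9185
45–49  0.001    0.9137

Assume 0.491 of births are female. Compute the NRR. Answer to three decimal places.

2.289

Proportion female at birth = 0.491.
Survival-weighted fertility by age (5·fₓ·Sₓ):
  15–19: 5 × 0.133 × 0.9715 = 0.64605
  20–24: 5 × 0.282 × 0.9535 = 1.34444
  25–29: 5 × 0.306 × 0.9473 = 1.44937
  30–34: 5 × 0.189 × 0.9446 = 0.89265
  35–39: 5 × 0.060 × 0.9309 = 0.27927
  40–44: 5 × 0.010 × 0.9185 = 0.04593
  45–49: 5 × 0.001 × 0.9137 = 0.00457
Sum = 4.66228
NRR = 0.491 × 4.66228 = 2.28918
With NRR above 1 the population is above replacement fertility.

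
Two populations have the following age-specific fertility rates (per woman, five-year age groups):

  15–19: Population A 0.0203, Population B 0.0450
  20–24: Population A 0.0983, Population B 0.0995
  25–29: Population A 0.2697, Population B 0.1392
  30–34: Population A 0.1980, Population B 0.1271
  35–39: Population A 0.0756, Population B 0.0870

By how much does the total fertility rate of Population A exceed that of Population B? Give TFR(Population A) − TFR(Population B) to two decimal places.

0.82

Population A:
  Sum of ASFRs = 0.0203 + 0.0983 + 0.2697 + 0.1980 + 0.0756 = 0.6619
  TFR = 5 × 0.6619 = 3.3095
Population B:
  Sum of ASFRs = 0.0450 + 0.0995 + 0.1392 + 0.1271 + 0.0870 = 0.4978
  TFR = 5 × 0.4978 = 2.489
Difference = 3.3095 − 2.489 = 0.8205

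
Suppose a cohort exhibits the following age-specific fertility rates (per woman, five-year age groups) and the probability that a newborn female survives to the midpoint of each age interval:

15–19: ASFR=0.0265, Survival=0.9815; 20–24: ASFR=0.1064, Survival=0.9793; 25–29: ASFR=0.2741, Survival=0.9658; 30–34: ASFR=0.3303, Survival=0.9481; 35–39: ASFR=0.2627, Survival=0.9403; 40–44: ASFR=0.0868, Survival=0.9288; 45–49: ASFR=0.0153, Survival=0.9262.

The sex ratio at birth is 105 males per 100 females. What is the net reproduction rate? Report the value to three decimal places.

2.561

Proportion female at birth = 100 / (100 + 105) = 0.48780.
Weighting each age-specific rate by interval width and survival:
  15–19: 5 × 0.0265 × 0.9815 = 0.13005
  20–24: 5 × 0.1064 × 0.9793 = 0.52099
  25–29: 5 × 0.2741 × 0.9658 = 1.32363
  30–34: 5 × 0.3303 × 0.9481 = 1.56579
  35–39: 5 × 0.2627 × 0.9403 = 1.23508
  40–44: 5 × 0.0868 × 0.9288 = 0.40310
  45–49: 5 × 0.0153 × 0.9262 = 0.07085
Sum = 5.24949
NRR = 0.48780 × 5.24949 = 2.56070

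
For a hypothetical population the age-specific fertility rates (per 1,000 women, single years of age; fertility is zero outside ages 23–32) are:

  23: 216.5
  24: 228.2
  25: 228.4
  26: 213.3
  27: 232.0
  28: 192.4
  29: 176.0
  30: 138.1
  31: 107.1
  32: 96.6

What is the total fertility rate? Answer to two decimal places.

1.83

Sum of ASFRs = 216.5 + 228.2 + 228.4 + 213.3 + 232.0 + 192.4 + 176.0 + 138.1 + 107.1 + 96.6 = 1828.6
TFR = 1828.6 / 1000 = 1.8286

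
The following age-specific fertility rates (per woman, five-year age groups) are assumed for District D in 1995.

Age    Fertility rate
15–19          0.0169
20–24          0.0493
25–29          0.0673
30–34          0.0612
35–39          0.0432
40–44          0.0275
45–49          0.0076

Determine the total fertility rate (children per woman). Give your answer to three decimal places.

Sum of ASFRs = 0.0169 + 0.0493 + 0.0673 + 0.0612 + 0.0432 + 0.0275 + 0.0076 = 0.2730
TFR = 5 × 0.2730 = 1.365

1.365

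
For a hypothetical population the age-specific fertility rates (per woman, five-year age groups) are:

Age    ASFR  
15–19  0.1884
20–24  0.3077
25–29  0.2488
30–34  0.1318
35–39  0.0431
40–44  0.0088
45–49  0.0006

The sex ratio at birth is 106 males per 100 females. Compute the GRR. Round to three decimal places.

Proportion female at birth = 100 / (100 + 106) = 0.48544.
Sum of ASFRs = 0.1884 + 0.3077 + 0.2488 + 0.1318 + 0.0431 + 0.0088 + 0.0006 = 0.9292
TFR = 5 × 0.9292 = 4.646
GRR = 0.48544 × 4.646 = 2.25535

2.255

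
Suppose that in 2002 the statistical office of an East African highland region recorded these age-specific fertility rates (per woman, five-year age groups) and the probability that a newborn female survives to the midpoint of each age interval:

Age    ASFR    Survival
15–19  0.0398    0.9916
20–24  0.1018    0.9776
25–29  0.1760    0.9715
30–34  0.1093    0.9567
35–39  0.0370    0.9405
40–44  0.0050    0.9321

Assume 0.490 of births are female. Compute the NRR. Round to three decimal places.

Proportion female at birth = 0.490.
Per-age-group product (5 × ASFR × survival probability):
  15–19: 5 × 0.0398 × 0.9916 = 0.19733
  20–24: 5 × 0.1018 × 0.9776 = 0.49760
  25–29: 5 × 0.1760 × 0.9715 = 0.85492
  30–34: 5 × 0.1093 × 0.9567 = 0.52284
  35–39: 5 × 0.0370 × 0.9405 = 0.17399
  40–44: 5 × 0.0050 × 0.9321 = 0.02330
Sum = 2.26998
NRR = 0.490 × 2.26998 = 1.11229

1.112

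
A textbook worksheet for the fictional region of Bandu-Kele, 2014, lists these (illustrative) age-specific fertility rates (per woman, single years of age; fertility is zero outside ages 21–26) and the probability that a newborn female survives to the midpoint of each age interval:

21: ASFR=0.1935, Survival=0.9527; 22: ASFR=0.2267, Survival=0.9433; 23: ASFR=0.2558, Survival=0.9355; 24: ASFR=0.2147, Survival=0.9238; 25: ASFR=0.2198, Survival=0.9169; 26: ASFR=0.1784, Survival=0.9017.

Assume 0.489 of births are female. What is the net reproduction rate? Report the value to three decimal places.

0.586

Proportion female at birth = 0.489.
Per-age-group product (1 × ASFR × survival probability):
  21: 1 × 0.1935 × 0.9527 = 0.18435
  22: 1 × 0.2267 × 0.9433 = 0.21385
  23: 1 × 0.2558 × 0.9355 = 0.23930
  24: 1 × 0.2147 × 0.9238 = 0.19834
  25: 1 × 0.2198 × 0.9169 = 0.20153
  26: 1 × 0.1784 × 0.9017 = 0.16086
Sum = 1.19823
NRR = 0.489 × 1.19823 = 0.58593
An NRR under 1 implies long-run decline under these rates.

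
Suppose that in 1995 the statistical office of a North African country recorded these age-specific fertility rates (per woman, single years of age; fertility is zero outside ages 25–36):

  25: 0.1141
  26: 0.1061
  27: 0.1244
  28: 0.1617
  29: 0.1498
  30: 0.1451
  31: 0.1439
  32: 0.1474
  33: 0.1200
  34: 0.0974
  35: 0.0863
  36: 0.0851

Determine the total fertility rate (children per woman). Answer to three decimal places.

Sum of ASFRs = 0.1141 + 0.1061 + 0.1244 + 0.1617 + 0.1498 + 0.1451 + 0.1439 + 0.1474 + 0.1200 + 0.0974 + 0.0863 + 0.0851 = 1.4813
TFR = 1.4813

1.481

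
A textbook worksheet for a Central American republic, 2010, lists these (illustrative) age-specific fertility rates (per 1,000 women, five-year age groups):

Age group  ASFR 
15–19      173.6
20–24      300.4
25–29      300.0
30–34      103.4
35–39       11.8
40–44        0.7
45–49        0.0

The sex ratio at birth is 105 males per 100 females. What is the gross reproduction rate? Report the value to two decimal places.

2.17

Proportion female at birth = 100 / (100 + 105) = 0.48780.
Sum of ASFRs = 173.6 + 300.4 + 300.0 + 103.4 + 11.8 + 0.7 + 0.0 = 889.9
TFR = 5 × 889.9 / 1000 = 4.4495
GRR = 0.48780 × 4.4495 = 2.17047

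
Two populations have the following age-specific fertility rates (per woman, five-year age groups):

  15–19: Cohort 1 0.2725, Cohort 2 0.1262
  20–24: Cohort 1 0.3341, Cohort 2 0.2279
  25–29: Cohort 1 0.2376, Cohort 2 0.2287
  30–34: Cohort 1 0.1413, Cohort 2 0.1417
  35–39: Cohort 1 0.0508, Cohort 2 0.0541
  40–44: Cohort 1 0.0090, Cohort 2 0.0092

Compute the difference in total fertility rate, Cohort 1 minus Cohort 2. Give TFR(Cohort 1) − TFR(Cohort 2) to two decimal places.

Cohort 1:
  Sum of ASFRs = 0.2725 + 0.3341 + 0.2376 + 0.1413 + 0.0508 + 0.0090 = 1.0453
  TFR = 5 × 1.0453 = 5.2265
Cohort 2:
  Sum of ASFRs = 0.1262 + 0.2279 + 0.2287 + 0.1417 + 0.0541 + 0.0092 = 0.7878
  TFR = 5 × 0.7878 = 3.939
Difference = 5.2265 − 3.939 = 1.2875

1.29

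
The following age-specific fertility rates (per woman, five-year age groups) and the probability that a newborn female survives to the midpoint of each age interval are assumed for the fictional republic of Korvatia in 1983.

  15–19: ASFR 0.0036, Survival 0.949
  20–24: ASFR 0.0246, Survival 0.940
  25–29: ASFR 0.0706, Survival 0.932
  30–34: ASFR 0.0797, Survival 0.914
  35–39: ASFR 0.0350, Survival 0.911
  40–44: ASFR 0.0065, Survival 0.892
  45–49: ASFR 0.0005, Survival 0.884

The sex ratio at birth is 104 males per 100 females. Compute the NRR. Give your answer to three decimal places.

0.498

Proportion female at birth = 100 / (100 + 104) = 0.49020.
Per-age-group product (5 × ASFR × survival probability):
  15–19: 5 × 0.0036 × 0.949 = 0.01708
  20–24: 5 × 0.0246 × 0.940 = 0.11562
  25–29: 5 × 0.0706 × 0.932 = 0.32900
  30–34: 5 × 0.0797 × 0.914 = 0.36423
  35–39: 5 × 0.0350 × 0.911 = 0.15943
  40–44: 5 × 0.0065 × 0.892 = 0.02899
  45–49: 5 × 0.0005 × 0.884 = 0.00221
Sum = 1.01656
NRR = 0.49020 × 1.01656 = 0.49832
With NRR below 1 the population is below replacement fertility.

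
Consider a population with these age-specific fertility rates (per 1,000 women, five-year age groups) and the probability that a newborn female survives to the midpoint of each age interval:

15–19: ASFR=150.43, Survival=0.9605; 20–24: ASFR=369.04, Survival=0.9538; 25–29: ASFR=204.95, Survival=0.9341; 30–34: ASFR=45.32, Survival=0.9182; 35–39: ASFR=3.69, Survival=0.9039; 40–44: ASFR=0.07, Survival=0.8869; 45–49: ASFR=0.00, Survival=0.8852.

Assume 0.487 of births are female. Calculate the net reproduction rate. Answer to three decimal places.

Proportion female at birth = 0.487.
Each age group contributes 5 × ASFR × survival:
  15–19: 5 × 150.43/1000 × 0.9605 = 0.72244
  20–24: 5 × 369.04/1000 × 0.9538 = 1.75995
  25–29: 5 × 204.95/1000 × 0.9341 = 0.95722
  30–34: 5 × 45.32/1000 × 0.9182 = 0.20806
  35–39: 5 × 3.69/1000 × 0.9039 = 0.01668
  40–44: 5 × 0.07/1000 × 0.8869 = 0.00031
  45–49: 5 × 0.00/1000 × 0.8852 = 0.00000
Sum = 3.66466
NRR = 0.487 × 3.66466 = 1.78469

1.785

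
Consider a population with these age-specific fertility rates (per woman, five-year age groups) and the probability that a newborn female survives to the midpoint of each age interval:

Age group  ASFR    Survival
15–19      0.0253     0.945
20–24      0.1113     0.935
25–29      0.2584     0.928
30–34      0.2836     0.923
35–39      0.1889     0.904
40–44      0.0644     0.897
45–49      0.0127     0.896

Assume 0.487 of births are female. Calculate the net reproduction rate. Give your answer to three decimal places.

2.117

Proportion female at birth = 0.487.
Weighting each age-specific rate by interval width and survival:
  15–19: 5 × 0.0253 × 0.945 = 0.11954
  20–24: 5 × 0.1113 × 0.935 = 0.52033
  25–29: 5 × 0.2584 × 0.928 = 1.19898
  30–34: 5 × 0.2836 × 0.923 = 1.30881
  35–39: 5 × 0.1889 × 0.904 = 0.85383
  40–44: 5 × 0.0644 × 0.897 = 0.28883
  45–49: 5 × 0.0127 × 0.896 = 0.05690
Sum = 4.34722
NRR = 0.487 × 4.34722 = 2.11710
An NRR exceeding 1 indicates intrinsic growth under these rates.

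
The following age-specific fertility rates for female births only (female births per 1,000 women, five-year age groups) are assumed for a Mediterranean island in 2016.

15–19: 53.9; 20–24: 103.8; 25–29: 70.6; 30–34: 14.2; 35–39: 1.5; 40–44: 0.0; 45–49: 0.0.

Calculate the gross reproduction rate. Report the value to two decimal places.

1.22

Sum of female ASFRs = 53.9 + 103.8 + 70.6 + 14.2 + 1.5 + 0.0 + 0.0 = 244.0
GRR = 5 × 244.0 / 1000 = 1.22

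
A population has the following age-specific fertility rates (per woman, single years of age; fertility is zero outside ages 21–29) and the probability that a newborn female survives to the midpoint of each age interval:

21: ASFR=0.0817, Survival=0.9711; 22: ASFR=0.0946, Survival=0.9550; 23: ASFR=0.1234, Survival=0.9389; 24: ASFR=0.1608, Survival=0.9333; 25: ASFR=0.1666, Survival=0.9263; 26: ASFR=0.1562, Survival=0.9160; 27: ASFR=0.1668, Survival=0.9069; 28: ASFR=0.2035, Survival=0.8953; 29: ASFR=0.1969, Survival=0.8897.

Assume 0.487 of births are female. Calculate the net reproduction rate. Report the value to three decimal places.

0.605

Proportion female at birth = 0.487.
Per-age-group product (1 × ASFR × survival probability):
  21: 1 × 0.0817 × 0.9711 = 0.07934
  22: 1 × 0.0946 × 0.9550 = 0.09034
  23: 1 × 0.1234 × 0.9389 = 0.11586
  24: 1 × 0.1608 × 0.9333 = 0.15007
  25: 1 × 0.1666 × 0.9263 = 0.15432
  26: 1 × 0.1562 × 0.9160 = 0.14308
  27: 1 × 0.1668 × 0.9069 = 0.15127
  28: 1 × 0.2035 × 0.8953 = 0.18219
  29: 1 × 0.1969 × 0.8897 = 0.17518
Sum = 1.24165
NRR = 0.487 × 1.24165 = 0.60468
An NRR under 1 implies long-run decline under these rates.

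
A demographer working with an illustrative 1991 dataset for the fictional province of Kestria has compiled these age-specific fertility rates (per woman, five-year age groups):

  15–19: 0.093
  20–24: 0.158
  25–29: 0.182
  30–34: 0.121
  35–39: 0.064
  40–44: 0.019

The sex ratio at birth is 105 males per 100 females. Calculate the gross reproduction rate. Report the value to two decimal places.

1.55

Proportion female at birth = 100 / (100 + 105) = 0.48780.
Sum of ASFRs = 0.093 + 0.158 + 0.182 + 0.121 + 0.064 + 0.019 = 0.637
TFR = 5 × 0.637 = 3.185
GRR = 0.48780 × 3.185 = 1.55364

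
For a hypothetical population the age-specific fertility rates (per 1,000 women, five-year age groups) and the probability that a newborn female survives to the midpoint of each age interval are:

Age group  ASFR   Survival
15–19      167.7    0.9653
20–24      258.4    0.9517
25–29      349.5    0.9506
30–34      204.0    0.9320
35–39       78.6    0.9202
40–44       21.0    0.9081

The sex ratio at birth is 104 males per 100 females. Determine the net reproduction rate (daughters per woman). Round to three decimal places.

2.504

Proportion female at birth = 100 / (100 + 104) = 0.49020.
Survival-weighted fertility by age (5·fₓ·Sₓ):
  15–19: 5 × 167.7/1000 × 0.9653 = 0.80940
  20–24: 5 × 258.4/1000 × 0.9517 = 1.22960
  25–29: 5 × 349.5/1000 × 0.9506 = 1.66117
  30–34: 5 × 204.0/1000 × 0.9320 = 0.95064
  35–39: 5 × 78.6/1000 × 0.9202 = 0.36164
  40–44: 5 × 21.0/1000 × 0.9081 = 0.09535
Sum = 5.10780
NRR = 0.49020 × 5.10780 = 2.50384
With NRR above 1 the population is above replacement fertility.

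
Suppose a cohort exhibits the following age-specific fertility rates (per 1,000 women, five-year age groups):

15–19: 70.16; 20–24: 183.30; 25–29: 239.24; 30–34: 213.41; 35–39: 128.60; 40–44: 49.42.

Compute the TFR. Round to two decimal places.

Sum of ASFRs = 70.16 + 183.30 + 239.24 + 213.41 + 128.60 + 49.42 = 884.13
TFR = 5 × 884.13 / 1000 = 4.42065

4.42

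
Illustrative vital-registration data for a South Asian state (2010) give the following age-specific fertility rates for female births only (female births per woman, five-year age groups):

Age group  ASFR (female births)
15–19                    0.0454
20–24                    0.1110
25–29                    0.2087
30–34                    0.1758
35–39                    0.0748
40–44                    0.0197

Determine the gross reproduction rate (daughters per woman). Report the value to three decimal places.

3.177

Sum of female ASFRs = 0.0454 + 0.1110 + 0.2087 + 0.1758 + 0.0748 + 0.0197 = 0.6354
GRR = 5 × 0.6354 = 3.177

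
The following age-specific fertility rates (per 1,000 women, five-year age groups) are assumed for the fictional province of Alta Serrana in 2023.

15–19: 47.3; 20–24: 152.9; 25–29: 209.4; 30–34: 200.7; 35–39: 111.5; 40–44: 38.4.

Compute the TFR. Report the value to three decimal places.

Sum of ASFRs = 47.3 + 152.9 + 209.4 + 200.7 + 111.5 + 38.4 = 760.2
TFR = 5 × 760.2 / 1000 = 3.801

3.801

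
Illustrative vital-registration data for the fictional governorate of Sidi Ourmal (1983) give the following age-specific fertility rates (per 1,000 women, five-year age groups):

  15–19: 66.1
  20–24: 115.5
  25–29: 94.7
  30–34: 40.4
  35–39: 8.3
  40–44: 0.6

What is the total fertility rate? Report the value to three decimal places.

1.628

Sum of ASFRs = 66.1 + 115.5 + 94.7 + 40.4 + 8.3 + 0.6 = 325.6
TFR = 5 × 325.6 / 1000 = 1.628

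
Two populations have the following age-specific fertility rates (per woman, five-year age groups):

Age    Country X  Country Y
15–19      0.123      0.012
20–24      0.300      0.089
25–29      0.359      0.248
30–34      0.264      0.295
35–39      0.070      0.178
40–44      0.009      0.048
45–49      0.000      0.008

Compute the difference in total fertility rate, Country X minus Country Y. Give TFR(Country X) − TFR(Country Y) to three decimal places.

Country X:
  Sum of ASFRs = 0.123 + 0.300 + 0.359 + 0.264 + 0.070 + 0.009 + 0.000 = 1.125
  TFR = 5 × 1.125 = 5.625
Country Y:
  Sum of ASFRs = 0.012 + 0.089 + 0.248 + 0.295 + 0.178 + 0.048 + 0.008 = 0.878
  TFR = 5 × 0.878 = 4.39
Difference = 5.625 − 4.39 = 1.235

1.235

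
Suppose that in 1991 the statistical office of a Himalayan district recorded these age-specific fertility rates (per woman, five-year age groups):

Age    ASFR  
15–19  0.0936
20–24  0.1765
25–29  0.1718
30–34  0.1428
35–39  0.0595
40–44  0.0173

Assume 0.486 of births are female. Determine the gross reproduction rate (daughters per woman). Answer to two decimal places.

1.61

Proportion female at birth = 0.486.
Sum of ASFRs = 0.0936 + 0.1765 + 0.1718 + 0.1428 + 0.0595 + 0.0173 = 0.6615
TFR = 5 × 0.6615 = 3.3075
GRR = 0.486 × 3.3075 = 1.60745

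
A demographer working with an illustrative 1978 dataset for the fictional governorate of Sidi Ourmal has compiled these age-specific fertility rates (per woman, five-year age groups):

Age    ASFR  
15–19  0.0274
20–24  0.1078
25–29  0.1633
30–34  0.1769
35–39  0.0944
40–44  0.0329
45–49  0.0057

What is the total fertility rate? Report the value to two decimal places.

Sum of ASFRs = 0.0274 + 0.1078 + 0.1633 + 0.1769 + 0.0944 + 0.0329 + 0.0057 = 0.6084
TFR = 5 × 0.6084 = 3.042

3.04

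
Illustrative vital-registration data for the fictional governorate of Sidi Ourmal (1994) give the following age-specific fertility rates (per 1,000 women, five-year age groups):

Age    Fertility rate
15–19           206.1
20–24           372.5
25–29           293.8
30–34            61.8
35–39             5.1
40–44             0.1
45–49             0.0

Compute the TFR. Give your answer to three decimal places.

Sum of ASFRs = 206.1 + 372.5 + 293.8 + 61.8 + 5.1 + 0.1 + 0.0 = 939.4
TFR = 5 × 939.4 / 1000 = 4.697

4.697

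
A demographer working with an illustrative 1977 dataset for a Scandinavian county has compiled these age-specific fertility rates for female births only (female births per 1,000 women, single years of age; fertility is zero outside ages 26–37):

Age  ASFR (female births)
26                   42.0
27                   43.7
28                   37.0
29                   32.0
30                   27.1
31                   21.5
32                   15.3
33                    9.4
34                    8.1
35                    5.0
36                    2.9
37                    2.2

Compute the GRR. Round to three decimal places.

Sum of female ASFRs = 42.0 + 43.7 + 37.0 + 32.0 + 27.1 + 21.5 + 15.3 + 9.4 + 8.1 + 5.0 + 2.9 + 2.2 = 246.2
GRR = 246.2 / 1000 = 0.2462

0.246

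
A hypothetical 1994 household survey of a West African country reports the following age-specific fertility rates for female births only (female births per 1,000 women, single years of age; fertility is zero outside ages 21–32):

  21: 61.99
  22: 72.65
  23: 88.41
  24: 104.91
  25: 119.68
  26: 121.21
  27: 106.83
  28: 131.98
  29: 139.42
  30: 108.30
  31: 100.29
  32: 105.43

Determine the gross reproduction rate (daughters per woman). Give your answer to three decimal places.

Sum of female ASFRs = 61.99 + 72.65 + 88.41 + 104.91 + 119.68 + 121.21 + 106.83 + 131.98 + 139.42 + 108.30 + 100.29 + 105.43 = 1261.10
GRR = 1261.10 / 1000 = 1.2611

1.261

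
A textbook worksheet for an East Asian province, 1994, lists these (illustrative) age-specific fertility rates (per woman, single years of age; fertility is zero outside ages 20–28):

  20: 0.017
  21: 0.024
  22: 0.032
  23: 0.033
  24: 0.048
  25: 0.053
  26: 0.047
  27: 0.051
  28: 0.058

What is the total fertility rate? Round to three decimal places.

0.363

Sum of ASFRs = 0.017 + 0.024 + 0.032 + 0.033 + 0.048 + 0.053 + 0.047 + 0.051 + 0.058 = 0.363
TFR = 0.363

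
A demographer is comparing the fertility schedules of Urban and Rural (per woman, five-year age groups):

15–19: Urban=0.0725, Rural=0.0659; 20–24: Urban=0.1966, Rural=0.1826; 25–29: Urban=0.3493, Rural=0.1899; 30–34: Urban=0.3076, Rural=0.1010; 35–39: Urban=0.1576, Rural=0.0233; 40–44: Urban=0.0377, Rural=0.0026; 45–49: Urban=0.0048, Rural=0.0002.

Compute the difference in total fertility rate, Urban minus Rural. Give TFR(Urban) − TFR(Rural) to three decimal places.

Urban:
  Sum of ASFRs = 0.0725 + 0.1966 + 0.3493 + 0.3076 + 0.1576 + 0.0377 + 0.0048 = 1.1261
  TFR = 5 × 1.1261 = 5.6305
Rural:
  Sum of ASFRs = 0.0659 + 0.1826 + 0.1899 + 0.1010 + 0.0233 + 0.0026 + 0.0002 = 0.5655
  TFR = 5 × 0.5655 = 2.8275
Difference = 5.6305 − 2.8275 = 2.803

2.803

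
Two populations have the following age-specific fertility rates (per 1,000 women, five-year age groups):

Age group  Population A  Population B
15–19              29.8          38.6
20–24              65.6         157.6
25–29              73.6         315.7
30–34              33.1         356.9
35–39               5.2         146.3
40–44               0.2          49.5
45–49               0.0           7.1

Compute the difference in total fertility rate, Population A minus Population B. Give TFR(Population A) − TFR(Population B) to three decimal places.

-4.321

Population A:
  Sum of ASFRs = 29.8 + 65.6 + 73.6 + 33.1 + 5.2 + 0.2 + 0.0 = 207.5
  TFR = 5 × 207.5 / 1000 = 1.0375
Population B:
  Sum of ASFRs = 38.6 + 157.6 + 315.7 + 356.9 + 146.3 + 49.5 + 7.1 = 1071.7
  TFR = 5 × 1071.7 / 1000 = 5.3585
Difference = 1.0375 − 5.3585 = -4.321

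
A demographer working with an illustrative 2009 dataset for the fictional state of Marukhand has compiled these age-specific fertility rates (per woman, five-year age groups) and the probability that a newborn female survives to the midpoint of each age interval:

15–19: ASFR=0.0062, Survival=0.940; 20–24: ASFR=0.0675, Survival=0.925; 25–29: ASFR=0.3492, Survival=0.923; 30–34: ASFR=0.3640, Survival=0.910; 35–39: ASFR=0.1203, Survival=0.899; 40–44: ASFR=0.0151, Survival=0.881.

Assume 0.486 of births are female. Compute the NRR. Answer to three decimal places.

Proportion female at birth = 0.486.
Survival-weighted fertility by age (5·fₓ·Sₓ):
  15–19: 5 × 0.0062 × 0.940 = 0.02914
  20–24: 5 × 0.0675 × 0.925 = 0.31219
  25–29: 5 × 0.3492 × 0.923 = 1.61156
  30–34: 5 × 0.3640 × 0.910 = 1.65620
  35–39: 5 × 0.1203 × 0.899 = 0.54075
  40–44: 5 × 0.0151 × 0.881 = 0.06652
Sum = 4.21636
NRR = 0.486 × 4.21636 = 2.04915

2.049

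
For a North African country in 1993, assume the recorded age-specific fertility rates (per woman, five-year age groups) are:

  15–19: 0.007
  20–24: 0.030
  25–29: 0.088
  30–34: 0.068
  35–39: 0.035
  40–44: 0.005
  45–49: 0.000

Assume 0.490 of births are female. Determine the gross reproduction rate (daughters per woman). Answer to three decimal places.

0.571

Proportion female at birth = 0.490.
Sum of ASFRs = 0.007 + 0.030 + 0.088 + 0.068 + 0.035 + 0.005 + 0.000 = 0.233
TFR = 5 × 0.233 = 1.165
GRR = 0.490 × 1.165 = 0.57085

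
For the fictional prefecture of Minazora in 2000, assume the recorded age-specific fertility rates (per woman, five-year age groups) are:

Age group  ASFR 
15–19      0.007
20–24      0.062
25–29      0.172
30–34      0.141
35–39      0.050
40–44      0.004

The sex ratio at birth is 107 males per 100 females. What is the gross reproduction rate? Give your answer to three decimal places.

1.053

Proportion female at birth = 100 / (100 + 107) = 0.48309.
Sum of ASFRs = 0.007 + 0.062 + 0.172 + 0.141 + 0.050 + 0.004 = 0.436
TFR = 5 × 0.436 = 2.18
GRR = 0.48309 × 2.18 = 1.05314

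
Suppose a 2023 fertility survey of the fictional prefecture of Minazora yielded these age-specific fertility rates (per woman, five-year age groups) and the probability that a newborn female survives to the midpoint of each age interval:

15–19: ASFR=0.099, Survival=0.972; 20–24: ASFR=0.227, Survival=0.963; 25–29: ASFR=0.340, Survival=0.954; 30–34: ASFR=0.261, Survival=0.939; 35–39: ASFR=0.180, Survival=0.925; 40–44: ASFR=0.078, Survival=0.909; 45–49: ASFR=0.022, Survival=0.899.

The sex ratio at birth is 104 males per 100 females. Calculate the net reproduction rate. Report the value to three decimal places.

2.798

Proportion female at birth = 100 / (100 + 104) = 0.49020.
Weighting each age-specific rate by interval width and survival:
  15–19: 5 × 0.099 × 0.972 = 0.48114
  20–24: 5 × 0.227 × 0.963 = 1.09301
  25–29: 5 × 0.340 × 0.954 = 1.62180
  30–34: 5 × 0.261 × 0.939 = 1.22540
  35–39: 5 × 0.180 × 0.925 = 0.83250
  40–44: 5 × 0.078 × 0.909 = 0.35451
  45–49: 5 × 0.022 × 0.899 = 0.09889
Sum = 5.70725
NRR = 0.49020 × 5.70725 = 2.79769
An NRR exceeding 1 indicates intrinsic growth under these rates.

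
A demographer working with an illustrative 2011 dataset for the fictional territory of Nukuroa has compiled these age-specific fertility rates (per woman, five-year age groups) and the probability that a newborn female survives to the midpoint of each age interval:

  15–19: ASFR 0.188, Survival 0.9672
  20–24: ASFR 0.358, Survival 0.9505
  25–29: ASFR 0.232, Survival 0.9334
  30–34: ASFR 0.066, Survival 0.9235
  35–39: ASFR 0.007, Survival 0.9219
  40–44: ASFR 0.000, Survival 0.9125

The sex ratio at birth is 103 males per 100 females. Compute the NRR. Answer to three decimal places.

Proportion female at birth = 100 / (100 + 103) = 0.49261.
Survival-weighted fertility by age (5·fₓ·Sₓ):
  15–19: 5 × 0.188 × 0.9672 = 0.90917
  20–24: 5 × 0.358 × 0.9505 = 1.70140
  25–29: 5 × 0.232 × 0.9334 = 1.08274
  30–34: 5 × 0.066 × 0.9235 = 0.30476
  35–39: 5 × 0.007 × 0.9219 = 0.03227
  40–44: 5 × 0.000 × 0.9125 = 0.00000
Sum = 4.03034
NRR = 0.49261 × 4.03034 = 1.98539

1.985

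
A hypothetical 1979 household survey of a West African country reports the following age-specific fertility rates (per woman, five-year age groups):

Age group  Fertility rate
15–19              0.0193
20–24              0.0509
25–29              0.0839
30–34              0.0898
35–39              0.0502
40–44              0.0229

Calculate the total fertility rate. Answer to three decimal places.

1.585

Sum of ASFRs = 0.0193 + 0.0509 + 0.0839 + 0.0898 + 0.0502 + 0.0229 = 0.3170
TFR = 5 × 0.3170 = 1.585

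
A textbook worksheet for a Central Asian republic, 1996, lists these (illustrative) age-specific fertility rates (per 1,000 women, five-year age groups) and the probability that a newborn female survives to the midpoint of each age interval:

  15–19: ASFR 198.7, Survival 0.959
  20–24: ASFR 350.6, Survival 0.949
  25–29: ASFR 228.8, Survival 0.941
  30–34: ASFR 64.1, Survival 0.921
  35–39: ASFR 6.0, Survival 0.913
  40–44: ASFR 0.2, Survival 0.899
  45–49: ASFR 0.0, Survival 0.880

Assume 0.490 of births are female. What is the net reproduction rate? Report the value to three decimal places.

Proportion female at birth = 0.490.
Survival-weighted fertility by age (5·fₓ·Sₓ):
  15–19: 5 × 198.7/1000 × 0.959 = 0.95277
  20–24: 5 × 350.6/1000 × 0.949 = 1.66360
  25–29: 5 × 228.8/1000 × 0.941 = 1.07650
  30–34: 5 × 64.1/1000 × 0.921 = 0.29518
  35–39: 5 × 6.0/1000 × 0.913 = 0.02739
  40–44: 5 × 0.2/1000 × 0.899 = 0.00090
  45–49: 5 × 0.0/1000 × 0.880 = 0.00000
Sum = 4.01634
NRR = 0.490 × 4.01634 = 1.96801

1.968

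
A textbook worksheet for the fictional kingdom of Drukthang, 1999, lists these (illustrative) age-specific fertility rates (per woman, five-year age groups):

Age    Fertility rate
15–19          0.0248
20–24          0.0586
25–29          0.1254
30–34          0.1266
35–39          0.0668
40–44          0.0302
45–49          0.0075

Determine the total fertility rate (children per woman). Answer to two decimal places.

2.20

Sum of ASFRs = 0.0248 + 0.0586 + 0.1254 + 0.1266 + 0.0668 + 0.0302 + 0.0075 = 0.4399
TFR = 5 × 0.4399 = 2.1995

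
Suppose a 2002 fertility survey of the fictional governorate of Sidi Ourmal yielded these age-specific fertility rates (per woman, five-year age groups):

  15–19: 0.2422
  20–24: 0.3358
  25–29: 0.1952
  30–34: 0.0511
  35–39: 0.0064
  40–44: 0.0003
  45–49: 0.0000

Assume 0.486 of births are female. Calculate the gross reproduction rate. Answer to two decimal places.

Proportion female at birth = 0.486.
Sum of ASFRs = 0.2422 + 0.3358 + 0.1952 + 0.0511 + 0.0064 + 0.0003 + 0.0000 = 0.8310
TFR = 5 × 0.8310 = 4.155
GRR = 0.486 × 4.155 = 2.01933

2.02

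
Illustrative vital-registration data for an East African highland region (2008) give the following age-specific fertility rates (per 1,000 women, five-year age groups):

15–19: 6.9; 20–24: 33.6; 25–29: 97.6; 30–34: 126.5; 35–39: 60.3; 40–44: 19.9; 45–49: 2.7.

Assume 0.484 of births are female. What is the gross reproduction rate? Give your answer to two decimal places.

0.84

Proportion female at birth = 0.484.
Sum of ASFRs = 6.9 + 33.6 + 97.6 + 126.5 + 60.3 + 19.9 + 2.7 = 347.5
TFR = 5 × 347.5 / 1000 = 1.7375
GRR = 0.484 × 1.7375 = 0.84095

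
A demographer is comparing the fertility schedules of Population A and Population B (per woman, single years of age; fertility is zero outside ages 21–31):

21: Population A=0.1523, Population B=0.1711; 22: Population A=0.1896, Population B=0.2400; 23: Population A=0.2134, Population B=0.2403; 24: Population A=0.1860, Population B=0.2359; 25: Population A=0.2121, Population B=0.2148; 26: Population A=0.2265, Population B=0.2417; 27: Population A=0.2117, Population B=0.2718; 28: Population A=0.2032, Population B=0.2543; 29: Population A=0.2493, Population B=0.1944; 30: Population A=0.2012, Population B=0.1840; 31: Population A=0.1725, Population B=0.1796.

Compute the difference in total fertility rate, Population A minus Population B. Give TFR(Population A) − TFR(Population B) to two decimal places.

-0.21

Population A:
  Sum of ASFRs = 0.1523 + 0.1896 + 0.2134 + 0.1860 + 0.2121 + 0.2265 + 0.2117 + 0.2032 + 0.2493 + 0.2012 + 0.1725 = 2.2178
  TFR = 2.2178
Population B:
  Sum of ASFRs = 0.1711 + 0.2400 + 0.2403 + 0.2359 + 0.2148 + 0.2417 + 0.2718 + 0.2543 + 0.1944 + 0.1840 + 0.1796 = 2.4279
  TFR = 2.4279
Difference = 2.2178 − 2.4279 = -0.2101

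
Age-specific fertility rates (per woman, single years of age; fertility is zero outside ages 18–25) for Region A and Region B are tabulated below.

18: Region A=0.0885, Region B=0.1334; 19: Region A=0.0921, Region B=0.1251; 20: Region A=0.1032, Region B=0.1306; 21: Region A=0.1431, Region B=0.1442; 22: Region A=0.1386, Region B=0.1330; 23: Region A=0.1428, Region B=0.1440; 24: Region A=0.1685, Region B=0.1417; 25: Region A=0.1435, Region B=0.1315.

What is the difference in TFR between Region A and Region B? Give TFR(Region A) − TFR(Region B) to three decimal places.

-0.063

Region A:
  Sum of ASFRs = 0.0885 + 0.0921 + 0.1032 + 0.1431 + 0.1386 + 0.1428 + 0.1685 + 0.1435 = 1.0203
  TFR = 1.0203
Region B:
  Sum of ASFRs = 0.1334 + 0.1251 + 0.1306 + 0.1442 + 0.1330 + 0.1440 + 0.1417 + 0.1315 = 1.0835
  TFR = 1.0835
Difference = 1.0203 − 1.0835 = -0.0632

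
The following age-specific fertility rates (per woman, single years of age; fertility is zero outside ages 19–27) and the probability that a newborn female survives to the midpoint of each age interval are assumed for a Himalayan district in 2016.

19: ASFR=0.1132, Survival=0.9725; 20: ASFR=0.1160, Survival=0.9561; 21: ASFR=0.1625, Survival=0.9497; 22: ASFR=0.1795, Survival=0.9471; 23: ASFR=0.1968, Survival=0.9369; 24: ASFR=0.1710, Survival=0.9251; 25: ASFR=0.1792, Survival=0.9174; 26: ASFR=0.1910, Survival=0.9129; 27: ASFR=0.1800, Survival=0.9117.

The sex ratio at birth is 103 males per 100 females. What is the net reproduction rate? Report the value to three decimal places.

Proportion female at birth = 100 / (100 + 103) = 0.49261.
Survival-weighted fertility by age (1·fₓ·Sₓ):
  19: 1 × 0.1132 × 0.9725 = 0.11009
  20: 1 × 0.1160 × 0.9561 = 0.11091
  21: 1 × 0.1625 × 0.9497 = 0.15433
  22: 1 × 0.1795 × 0.9471 = 0.17000
  23: 1 × 0.1968 × 0.9369 = 0.18438
  24: 1 × 0.1710 × 0.9251 = 0.15819
  25: 1 × 0.1792 × 0.9174 = 0.16440
  26: 1 × 0.1910 × 0.9129 = 0.17436
  27: 1 × 0.1800 × 0.9117 = 0.16411
Sum = 1.39077
NRR = 0.49261 × 1.39077 = 0.68511
An NRR under 1 implies long-run decline under these rates.

0.685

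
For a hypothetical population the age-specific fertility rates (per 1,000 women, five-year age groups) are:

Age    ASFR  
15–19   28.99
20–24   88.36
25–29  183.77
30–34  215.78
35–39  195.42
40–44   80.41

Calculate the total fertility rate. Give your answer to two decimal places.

Sum of ASFRs = 28.99 + 88.36 + 183.77 + 215.78 + 195.42 + 80.41 = 792.73
TFR = 5 × 792.73 / 1000 = 3.96365

3.96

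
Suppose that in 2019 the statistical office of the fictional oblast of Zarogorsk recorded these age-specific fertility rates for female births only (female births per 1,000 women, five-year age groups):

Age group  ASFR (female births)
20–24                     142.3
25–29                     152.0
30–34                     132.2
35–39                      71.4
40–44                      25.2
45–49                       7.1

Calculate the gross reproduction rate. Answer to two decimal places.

2.65

Sum of female ASFRs = 142.3 + 152.0 + 132.2 + 71.4 + 25.2 + 7.1 = 530.2
GRR = 5 × 530.2 / 1000 = 2.651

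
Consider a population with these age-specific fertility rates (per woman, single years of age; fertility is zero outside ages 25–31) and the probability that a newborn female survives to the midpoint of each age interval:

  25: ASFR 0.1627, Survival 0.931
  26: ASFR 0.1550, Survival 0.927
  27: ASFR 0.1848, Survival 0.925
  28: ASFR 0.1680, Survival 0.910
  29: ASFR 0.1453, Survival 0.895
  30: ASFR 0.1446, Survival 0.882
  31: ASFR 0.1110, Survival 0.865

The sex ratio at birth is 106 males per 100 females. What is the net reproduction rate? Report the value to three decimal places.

Proportion female at birth = 100 / (100 + 106) = 0.48544.
Weighting each age-specific rate by interval width and survival:
  25: 1 × 0.1627 × 0.931 = 0.15147
  26: 1 × 0.1550 × 0.927 = 0.14369
  27: 1 × 0.1848 × 0.925 = 0.17094
  28: 1 × 0.1680 × 0.910 = 0.15288
  29: 1 × 0.1453 × 0.895 = 0.13004
  30: 1 × 0.1446 × 0.882 = 0.12754
  31: 1 × 0.1110 × 0.865 = 0.09602
Sum = 0.97258
NRR = 0.48544 × 0.97258 = 0.47213

0.472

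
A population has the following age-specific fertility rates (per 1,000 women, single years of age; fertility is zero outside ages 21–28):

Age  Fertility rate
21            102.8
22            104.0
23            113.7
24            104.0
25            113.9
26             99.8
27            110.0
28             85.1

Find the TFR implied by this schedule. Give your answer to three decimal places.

0.833

Sum of ASFRs = 102.8 + 104.0 + 113.7 + 104.0 + 113.9 + 99.8 + 110.0 + 85.1 = 833.3
TFR = 833.3 / 1000 = 0.8333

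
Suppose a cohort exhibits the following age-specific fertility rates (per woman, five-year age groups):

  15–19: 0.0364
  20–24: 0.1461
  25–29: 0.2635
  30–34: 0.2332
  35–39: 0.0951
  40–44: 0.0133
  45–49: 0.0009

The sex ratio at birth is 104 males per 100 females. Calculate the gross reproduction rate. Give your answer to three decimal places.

Proportion female at birth = 100 / (100 + 104) = 0.49020.
Sum of ASFRs = 0.0364 + 0.1461 + 0.2635 + 0.2332 + 0.0951 + 0.0133 + 0.0009 = 0.7885
TFR = 5 × 0.7885 = 3.9425
GRR = 0.49020 × 3.9425 = 1.93261

1.933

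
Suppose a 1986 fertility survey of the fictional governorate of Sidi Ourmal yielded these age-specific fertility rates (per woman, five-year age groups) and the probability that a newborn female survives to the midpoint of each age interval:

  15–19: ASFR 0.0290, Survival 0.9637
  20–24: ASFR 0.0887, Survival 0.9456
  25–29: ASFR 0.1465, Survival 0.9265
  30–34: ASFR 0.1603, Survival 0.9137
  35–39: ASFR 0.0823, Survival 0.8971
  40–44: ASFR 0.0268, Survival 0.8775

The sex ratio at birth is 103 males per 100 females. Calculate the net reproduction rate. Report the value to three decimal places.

1.210

Proportion female at birth = 100 / (100 + 103) = 0.49261.
Survival-weighted fertility by age (5·fₓ·Sₓ):
  15–19: 5 × 0.0290 × 0.9637 = 0.13974
  20–24: 5 × 0.0887 × 0.9456 = 0.41937
  25–29: 5 × 0.1465 × 0.9265 = 0.67866
  30–34: 5 × 0.1603 × 0.9137 = 0.73233
  35–39: 5 × 0.0823 × 0.8971 = 0.36916
  40–44: 5 × 0.0268 × 0.8775 = 0.11759
Sum = 2.45685
NRR = 0.49261 × 2.45685 = 1.21027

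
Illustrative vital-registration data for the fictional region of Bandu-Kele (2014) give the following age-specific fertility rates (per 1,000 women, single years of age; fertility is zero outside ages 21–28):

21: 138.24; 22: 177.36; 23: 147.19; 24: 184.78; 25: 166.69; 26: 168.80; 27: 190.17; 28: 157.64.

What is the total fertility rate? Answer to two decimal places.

Sum of ASFRs = 138.24 + 177.36 + 147.19 + 184.78 + 166.69 + 168.80 + 190.17 + 157.64 = 1330.87
TFR = 1330.87 / 1000 = 1.33087

1.33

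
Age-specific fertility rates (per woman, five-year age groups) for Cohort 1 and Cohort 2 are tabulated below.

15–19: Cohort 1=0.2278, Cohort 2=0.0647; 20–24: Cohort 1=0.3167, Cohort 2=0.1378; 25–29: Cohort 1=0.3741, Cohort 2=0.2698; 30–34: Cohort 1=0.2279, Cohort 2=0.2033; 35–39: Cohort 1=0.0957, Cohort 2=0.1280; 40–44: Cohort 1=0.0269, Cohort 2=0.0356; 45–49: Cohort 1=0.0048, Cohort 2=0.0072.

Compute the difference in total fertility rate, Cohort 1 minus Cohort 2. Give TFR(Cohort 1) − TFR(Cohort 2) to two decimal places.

2.14

Cohort 1:
  Sum of ASFRs = 0.2278 + 0.3167 + 0.3741 + 0.2279 + 0.0957 + 0.0269 + 0.0048 = 1.2739
  TFR = 5 × 1.2739 = 6.3695
Cohort 2:
  Sum of ASFRs = 0.0647 + 0.1378 + 0.2698 + 0.2033 + 0.1280 + 0.0356 + 0.0072 = 0.8464
  TFR = 5 × 0.8464 = 4.232
Difference = 6.3695 − 4.232 = 2.1375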